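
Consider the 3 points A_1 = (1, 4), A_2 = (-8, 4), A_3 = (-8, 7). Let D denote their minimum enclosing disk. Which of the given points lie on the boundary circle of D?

Side lengths²: A_1A_2² = 81, A_1A_3² = 90, A_2A_3² = 9.
Since A_1A_3² = 90 ≥ 81 + 9 = 90, the angle opposite A_1A_3 is not acute, so the smallest enclosing circle has A_1A_3 as diameter.
Centre = midpoint of A_1A_3 = (-3.5, 5.5), r² = 90/4 = 22.5.
The points at distance exactly r from the centre are A_1, A_2, A_3 — 3 points.

A_1, A_2, A_3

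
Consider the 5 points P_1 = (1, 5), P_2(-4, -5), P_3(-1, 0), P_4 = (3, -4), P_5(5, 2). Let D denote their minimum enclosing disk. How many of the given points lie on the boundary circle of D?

A smallest enclosing disk is always determined by at most three of the input points on its boundary.
The minimum enclosing circle is determined by three boundary points: P_1, P_2, P_5.
Their circumcentre is (-3/22, -15/22) with r² = 8125/242.
The farthest remaining point P_4 is at distance² 5045/242 ≤ 8125/242.
The points at distance exactly r from the centre are P_1, P_2, P_5 — 3 points.

3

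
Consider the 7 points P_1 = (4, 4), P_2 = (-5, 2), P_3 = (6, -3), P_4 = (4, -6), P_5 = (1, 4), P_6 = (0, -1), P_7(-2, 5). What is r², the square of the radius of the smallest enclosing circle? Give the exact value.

A smallest enclosing disk is always determined by at most three of the input points on its boundary.
The minimum enclosing circle is determined by three boundary points: P_2, P_4, P_7.
Their circumcentre is (23/34, -23/34) with r² = 22765/578.
The farthest remaining point P_3 is at distance² 19501/578 ≤ 22765/578.

22765/578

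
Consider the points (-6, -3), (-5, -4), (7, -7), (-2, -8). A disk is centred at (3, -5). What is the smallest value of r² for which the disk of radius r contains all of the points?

85

The required radius is the distance from (3, -5) to the farthest point.
Squared distances: 85, 65, 20, 34.
Maximum is 85, attained at (-6, -3).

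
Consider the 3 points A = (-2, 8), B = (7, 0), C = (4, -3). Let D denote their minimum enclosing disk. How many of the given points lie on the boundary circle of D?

3

Side lengths²: AB² = 145, AC² = 157, BC² = 18.
Since AC² = 157 < 145 + 18 = 163, the triangle is acute, so the smallest enclosing circle is the circumcircle.
Circumcentre = (45/34, 91/34), r² = 22765/578.
The points at distance exactly r from the centre are A, B, C — 3 points.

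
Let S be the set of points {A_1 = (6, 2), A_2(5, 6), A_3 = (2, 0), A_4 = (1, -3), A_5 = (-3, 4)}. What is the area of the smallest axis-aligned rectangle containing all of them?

81

x ranges over [-3, 6], width 9.
y ranges over [-3, 6], height 9.
Area = 9 × 9 = 81.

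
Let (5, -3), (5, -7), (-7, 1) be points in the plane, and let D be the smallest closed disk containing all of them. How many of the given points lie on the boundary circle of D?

2

Call the three points A, B, C in the order given.
Side lengths²: AB² = 16, AC² = 160, BC² = 208.
Since BC² = 208 ≥ 160 + 16 = 176, the angle opposite BC is not acute, so the smallest enclosing circle has BC as diameter.
Centre = midpoint of BC = (-1, -3), r² = 208/4 = 52.
The points at distance exactly r from the centre are (5, -7), (-7, 1) — 2 points.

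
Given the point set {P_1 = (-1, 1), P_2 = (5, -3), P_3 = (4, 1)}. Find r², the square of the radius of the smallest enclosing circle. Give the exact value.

13

Side lengths²: P_1P_2² = 52, P_1P_3² = 25, P_2P_3² = 17.
Since P_1P_2² = 52 ≥ 25 + 17 = 42, the angle opposite P_1P_2 is not acute, so the smallest enclosing circle has P_1P_2 as diameter.
Centre = midpoint of P_1P_2 = (2, -1), r² = 52/4 = 13.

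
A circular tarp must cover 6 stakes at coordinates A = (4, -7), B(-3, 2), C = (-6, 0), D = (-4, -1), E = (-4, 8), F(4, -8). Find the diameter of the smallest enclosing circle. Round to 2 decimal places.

17.89

A smallest enclosing disk is always determined by at most three of the input points on its boundary.
The farthest pair is E–F with squared distance 320. The circle on this segment as diameter has centre (0, 0) and r² = 320/4 = 80.
Check A: distance² to centre = 65 ≤ 80, so it lies inside.
All remaining points lie in this disk, and no smaller disk contains both endpoints, so this is the minimum enclosing circle.
Diameter = 2r = 2√80 ≈ 17.89.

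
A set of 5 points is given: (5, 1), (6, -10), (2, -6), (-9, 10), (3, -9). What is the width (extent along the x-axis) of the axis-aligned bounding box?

15

max x = 6, min x = -9, so width = 15.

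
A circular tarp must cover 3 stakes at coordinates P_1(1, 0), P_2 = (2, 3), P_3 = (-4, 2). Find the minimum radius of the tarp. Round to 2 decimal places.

Side lengths²: P_1P_2² = 10, P_1P_3² = 29, P_2P_3² = 37.
Since P_2P_3² = 37 < 29 + 10 = 39, the triangle is acute, so the smallest enclosing circle is the circumcircle.
Circumcentre = (-33/34, 79/34), r² = 5365/578.
r = √(5365/578) ≈ 3.05.

3.05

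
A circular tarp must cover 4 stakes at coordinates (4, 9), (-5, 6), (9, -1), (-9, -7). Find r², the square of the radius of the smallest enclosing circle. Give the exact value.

The minimum enclosing circle of a finite set is fixed by two of the points (as a diameter) or three (as a circumcircle).
The minimum enclosing circle is determined by three boundary points: (4, 9), (9, -1), (-9, -7).
Their circumcentre is (-19/14, 1/14) with r² = 10625/98.
The farthest remaining point (-5, 6) is at distance² 4745/98 ≤ 10625/98.

10625/98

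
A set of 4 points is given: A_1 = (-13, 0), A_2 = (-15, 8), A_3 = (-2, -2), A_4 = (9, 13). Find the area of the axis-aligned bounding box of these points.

x ranges over [-15, 9], width 24.
y ranges over [-2, 13], height 15.
Area = 24 × 15 = 360.

360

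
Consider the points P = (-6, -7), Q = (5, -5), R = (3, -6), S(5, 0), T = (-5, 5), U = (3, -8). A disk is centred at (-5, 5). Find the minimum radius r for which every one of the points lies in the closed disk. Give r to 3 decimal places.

15.264

The required radius is the distance from (-5, 5) to the farthest point.
Squared distances: 145, 200, 185, 125, 0, 233.
Maximum is 233, attained at U.
r = √233 ≈ 15.264.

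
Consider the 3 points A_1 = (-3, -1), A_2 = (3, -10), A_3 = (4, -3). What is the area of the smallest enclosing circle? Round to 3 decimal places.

91.892

Side lengths²: A_1A_2² = 117, A_1A_3² = 53, A_2A_3² = 50.
Since A_1A_2² = 117 ≥ 53 + 50 = 103, the angle opposite A_1A_2 is not acute, so the smallest enclosing circle has A_1A_2 as diameter.
Centre = midpoint of A_1A_2 = (0, -5.5), r² = 117/4 = 29.25.
Area = π·r² = π·29.25 ≈ 91.892.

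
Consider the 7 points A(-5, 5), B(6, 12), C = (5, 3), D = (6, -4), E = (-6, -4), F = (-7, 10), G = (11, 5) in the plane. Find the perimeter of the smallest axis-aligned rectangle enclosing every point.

Width = max x − min x = 11 − (-7) = 18.
Height = max y − min y = 12 − (-4) = 16.
Perimeter = 2(18 + 16) = 68.

68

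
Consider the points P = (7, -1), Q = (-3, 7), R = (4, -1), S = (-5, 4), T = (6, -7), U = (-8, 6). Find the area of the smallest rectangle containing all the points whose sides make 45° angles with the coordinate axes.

108

In coordinates u = x + y, v = x − y the rectangle is axis-aligned; the map (x,y)→(u,v) scales areas by 2.
u-values: 6, 4, 3, -1, -1, -2; range = 6 − (-2) = 8.
v-values: 8, -10, 5, -9, 13, -14; range = 13 − (-14) = 27.
Area = (8 × 27) / 2 = 108.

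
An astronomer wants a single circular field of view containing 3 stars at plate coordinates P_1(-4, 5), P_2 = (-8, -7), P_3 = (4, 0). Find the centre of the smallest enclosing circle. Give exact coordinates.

Side lengths²: P_1P_2² = 160, P_1P_3² = 89, P_2P_3² = 193.
Since P_2P_3² = 193 < 160 + 89 = 249, the triangle is acute, so the smallest enclosing circle is the circumcircle.
Circumcentre = (-165/58, -119/58), r² = 85885/1682.
Centre = (-165/58, -119/58).

(-165/58, -119/58)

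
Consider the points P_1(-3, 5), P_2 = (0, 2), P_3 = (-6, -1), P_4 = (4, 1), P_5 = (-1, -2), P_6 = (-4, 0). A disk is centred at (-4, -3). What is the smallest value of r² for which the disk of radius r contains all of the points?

80

The required radius is the distance from (-4, -3) to the farthest point.
Squared distances: 65, 41, 8, 80, 10, 9.
Maximum is 80, attained at P_4.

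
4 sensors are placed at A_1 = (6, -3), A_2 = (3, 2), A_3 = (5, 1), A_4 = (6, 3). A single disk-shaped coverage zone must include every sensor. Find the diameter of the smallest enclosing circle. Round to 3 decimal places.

6.146

A smallest enclosing disk is always determined by at most three of the input points on its boundary.
The minimum enclosing circle is determined by three boundary points: A_1, A_2, A_4.
Their circumcentre is (16/3, 0) with r² = 85/9.
The farthest remaining point A_3 is at distance² 10/9 ≤ 85/9.
Diameter = 2r = 2√(85/9) ≈ 6.146.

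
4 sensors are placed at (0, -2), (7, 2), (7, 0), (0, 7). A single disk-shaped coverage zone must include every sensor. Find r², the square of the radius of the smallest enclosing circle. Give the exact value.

The minimum enclosing circle is determined by three boundary points: (0, -2), (7, 0), (0, 7).
Their circumcentre is (2.5, 2.5) with r² = 26.5.
The farthest remaining point (7, 2) is at distance² 20.5 ≤ 26.5.

26.5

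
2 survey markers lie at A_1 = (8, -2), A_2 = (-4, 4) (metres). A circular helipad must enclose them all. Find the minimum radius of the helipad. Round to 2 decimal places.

6.71

The smallest circle enclosing two points has them as diameter endpoints.
Centre = midpoint = (2, 1); r² = |A_1A_2|²/4 = 180/4 = 45.
r = √45 ≈ 6.71.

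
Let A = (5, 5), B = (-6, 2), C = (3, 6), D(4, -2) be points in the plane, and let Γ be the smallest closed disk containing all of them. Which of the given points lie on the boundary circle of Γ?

A, B, D

The minimum enclosing circle is determined by three boundary points: A, B, D.
Their circumcentre is (-5/37, 80/37) with r² = 47125/1369.
The farthest remaining point C is at distance² 33620/1369 ≤ 47125/1369.
The points at distance exactly r from the centre are A, B, D — 3 points.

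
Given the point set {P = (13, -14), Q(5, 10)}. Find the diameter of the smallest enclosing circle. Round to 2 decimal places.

The smallest circle enclosing two points has them as diameter endpoints.
Centre = midpoint = (9, -2); r² = |PQ|²/4 = 640/4 = 160.
Diameter = 2r = 2√160 ≈ 25.30.

25.30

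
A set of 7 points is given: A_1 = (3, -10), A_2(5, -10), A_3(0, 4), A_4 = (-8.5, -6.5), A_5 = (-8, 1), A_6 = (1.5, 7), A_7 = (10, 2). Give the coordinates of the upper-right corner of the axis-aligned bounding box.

(10, 7)

x-range [-8.5, 10], y-range [-10, 7].
The upper-right corner is (10, 7).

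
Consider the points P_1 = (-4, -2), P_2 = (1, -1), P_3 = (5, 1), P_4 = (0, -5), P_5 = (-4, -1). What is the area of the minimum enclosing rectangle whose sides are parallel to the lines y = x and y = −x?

48

In coordinates u = x + y, v = x − y the rectangle is axis-aligned; the map (x,y)→(u,v) scales areas by 2.
u-values: -6, 0, 6, -5, -5; range = 6 − (-6) = 12.
v-values: -2, 2, 4, 5, -3; range = 5 − (-3) = 8.
Area = (12 × 8) / 2 = 48.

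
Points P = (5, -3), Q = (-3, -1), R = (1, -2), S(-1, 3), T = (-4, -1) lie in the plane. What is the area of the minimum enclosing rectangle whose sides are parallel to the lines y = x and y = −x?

In coordinates u = x + y, v = x − y the rectangle is axis-aligned; the map (x,y)→(u,v) scales areas by 2.
u-values: 2, -4, -1, 2, -5; range = 2 − (-5) = 7.
v-values: 8, -2, 3, -4, -3; range = 8 − (-4) = 12.
Area = (7 × 12) / 2 = 42.

42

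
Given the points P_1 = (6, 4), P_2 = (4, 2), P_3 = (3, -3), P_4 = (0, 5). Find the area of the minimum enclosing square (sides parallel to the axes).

The bounding box has width 6 and height 8.
An axis-aligned square enclosing the set must have side ≥ max(width, height).
So the minimum side is max(6, 8) = 8.
Area = 8² = 64.

64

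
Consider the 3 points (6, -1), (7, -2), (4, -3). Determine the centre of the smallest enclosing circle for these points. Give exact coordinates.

(5.5, -2.5)

Call the three points A, B, C in the order given.
Side lengths²: AB² = 2, AC² = 8, BC² = 10.
Since BC² = 10 ≥ 8 + 2 = 10, the angle opposite BC is not acute, so the smallest enclosing circle has BC as diameter.
Centre = midpoint of BC = (5.5, -2.5), r² = 10/4 = 2.5.
Centre = (5.5, -2.5).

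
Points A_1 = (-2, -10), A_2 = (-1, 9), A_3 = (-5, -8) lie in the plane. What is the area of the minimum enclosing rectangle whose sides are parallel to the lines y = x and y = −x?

189

In coordinates u = x + y, v = x − y the rectangle is axis-aligned; the map (x,y)→(u,v) scales areas by 2.
u-values: -12, 8, -13; range = 8 − (-13) = 21.
v-values: 8, -10, 3; range = 8 − (-10) = 18.
Area = (21 × 18) / 2 = 189.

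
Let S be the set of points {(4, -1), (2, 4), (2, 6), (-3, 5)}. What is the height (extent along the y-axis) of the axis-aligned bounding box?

max y = 6, min y = -1, so height = 7.

7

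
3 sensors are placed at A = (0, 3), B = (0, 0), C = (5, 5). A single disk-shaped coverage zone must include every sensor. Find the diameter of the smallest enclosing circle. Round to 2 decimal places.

7.07

Side lengths²: AB² = 9, AC² = 29, BC² = 50.
Since BC² = 50 ≥ 29 + 9 = 38, the angle opposite BC is not acute, so the smallest enclosing circle has BC as diameter.
Centre = midpoint of BC = (2.5, 2.5), r² = 50/4 = 12.5.
Diameter = 2r = 2√(12.5) ≈ 7.07.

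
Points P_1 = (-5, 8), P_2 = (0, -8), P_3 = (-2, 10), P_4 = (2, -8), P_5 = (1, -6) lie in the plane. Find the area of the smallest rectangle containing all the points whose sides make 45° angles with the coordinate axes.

In coordinates u = x + y, v = x − y the rectangle is axis-aligned; the map (x,y)→(u,v) scales areas by 2.
u-values: 3, -8, 8, -6, -5; range = 8 − (-8) = 16.
v-values: -13, 8, -12, 10, 7; range = 10 − (-13) = 23.
Area = (16 × 23) / 2 = 184.

184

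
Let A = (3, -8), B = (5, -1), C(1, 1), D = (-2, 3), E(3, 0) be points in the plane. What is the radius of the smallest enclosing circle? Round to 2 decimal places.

The minimum enclosing circle of a finite set is fixed by two of the points (as a diameter) or three (as a circumcircle).
The farthest pair is A–D with squared distance 146. The circle on this segment as diameter has centre (0.5, -2.5) and r² = 146/4 = 36.5.
Check B: distance² to centre = 22.5 ≤ 36.5, so it lies inside.
All remaining points lie in this disk, and no smaller disk contains both endpoints, so this is the minimum enclosing circle.
r = √(36.5) ≈ 6.04.

6.04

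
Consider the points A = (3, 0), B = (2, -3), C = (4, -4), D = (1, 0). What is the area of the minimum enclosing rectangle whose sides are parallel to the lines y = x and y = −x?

14

In coordinates u = x + y, v = x − y the rectangle is axis-aligned; the map (x,y)→(u,v) scales areas by 2.
u-values: 3, -1, 0, 1; range = 3 − (-1) = 4.
v-values: 3, 5, 8, 1; range = 8 − 1 = 7.
Area = (4 × 7) / 2 = 14.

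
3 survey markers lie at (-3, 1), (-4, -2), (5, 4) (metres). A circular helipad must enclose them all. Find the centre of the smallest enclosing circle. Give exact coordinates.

Call the three points A, B, C in the order given.
Side lengths²: AB² = 10, AC² = 73, BC² = 117.
Since BC² = 117 ≥ 73 + 10 = 83, the angle opposite BC is not acute, so the smallest enclosing circle has BC as diameter.
Centre = midpoint of BC = (0.5, 1), r² = 117/4 = 29.25.
Centre = (0.5, 1).

(0.5, 1)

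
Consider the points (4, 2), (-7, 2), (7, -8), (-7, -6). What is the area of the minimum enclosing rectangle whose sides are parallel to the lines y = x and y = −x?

In coordinates u = x + y, v = x − y the rectangle is axis-aligned; the map (x,y)→(u,v) scales areas by 2.
u-values: 6, -5, -1, -13; range = 6 − (-13) = 19.
v-values: 2, -9, 15, -1; range = 15 − (-9) = 24.
Area = (19 × 24) / 2 = 228.

228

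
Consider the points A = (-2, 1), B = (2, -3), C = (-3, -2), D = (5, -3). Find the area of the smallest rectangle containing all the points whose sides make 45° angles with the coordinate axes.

In coordinates u = x + y, v = x − y the rectangle is axis-aligned; the map (x,y)→(u,v) scales areas by 2.
u-values: -1, -1, -5, 2; range = 2 − (-5) = 7.
v-values: -3, 5, -1, 8; range = 8 − (-3) = 11.
Area = (7 × 11) / 2 = 38.5.

38.5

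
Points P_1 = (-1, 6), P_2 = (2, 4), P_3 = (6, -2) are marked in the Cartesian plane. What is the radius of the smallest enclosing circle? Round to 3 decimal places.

5.315

Side lengths²: P_1P_2² = 13, P_1P_3² = 113, P_2P_3² = 52.
Since P_1P_3² = 113 ≥ 52 + 13 = 65, the angle opposite P_1P_3 is not acute, so the smallest enclosing circle has P_1P_3 as diameter.
Centre = midpoint of P_1P_3 = (2.5, 2), r² = 113/4 = 28.25.
r = √(28.25) ≈ 5.315.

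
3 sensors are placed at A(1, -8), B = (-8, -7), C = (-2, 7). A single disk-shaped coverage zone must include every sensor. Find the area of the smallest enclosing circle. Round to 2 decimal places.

Side lengths²: AB² = 82, AC² = 234, BC² = 232.
Since AC² = 234 < 232 + 82 = 314, the triangle is acute, so the smallest enclosing circle is the circumcircle.
Circumcentre = (-61/22, -21/22), r² = 15457/242.
Area = π·r² = π·15457/242 ≈ 200.66.

200.66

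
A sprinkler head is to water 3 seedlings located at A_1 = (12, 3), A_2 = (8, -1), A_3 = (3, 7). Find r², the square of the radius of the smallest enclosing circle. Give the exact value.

8633/338

Side lengths²: A_1A_2² = 32, A_1A_3² = 97, A_2A_3² = 89.
Since A_1A_3² = 97 < 89 + 32 = 121, the triangle is acute, so the smallest enclosing circle is the circumcircle.
Circumcentre = (183/26, 103/26), r² = 8633/338.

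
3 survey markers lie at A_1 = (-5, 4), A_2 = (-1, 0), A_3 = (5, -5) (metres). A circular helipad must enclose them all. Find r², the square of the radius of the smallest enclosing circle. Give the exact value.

Side lengths²: A_1A_2² = 32, A_1A_3² = 181, A_2A_3² = 61.
Since A_1A_3² = 181 ≥ 61 + 32 = 93, the angle opposite A_1A_3 is not acute, so the smallest enclosing circle has A_1A_3 as diameter.
Centre = midpoint of A_1A_3 = (0, -0.5), r² = 181/4 = 45.25.

45.25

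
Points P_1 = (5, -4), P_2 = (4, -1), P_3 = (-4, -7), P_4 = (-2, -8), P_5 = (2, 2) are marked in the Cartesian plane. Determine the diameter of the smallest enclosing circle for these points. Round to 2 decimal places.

By Welzl's lemma the MEC is supported by two points (diametrically opposite) or three points (on a circumcircle).
The minimum enclosing circle is determined by three boundary points: P_1, P_3, P_5.
Their circumcentre is (-5/14, -41/14) with r² = 2925/98.
The farthest remaining point P_4 is at distance² 2785/98 ≤ 2925/98.
Diameter = 2r = 2√(2925/98) ≈ 10.93.

10.93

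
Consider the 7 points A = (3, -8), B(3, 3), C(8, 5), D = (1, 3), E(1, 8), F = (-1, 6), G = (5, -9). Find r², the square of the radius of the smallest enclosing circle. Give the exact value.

The farthest pair is E–G with squared distance 305. The circle on this segment as diameter has centre (3, -0.5) and r² = 305/4 = 76.25.
Check A: distance² to centre = 56.25 ≤ 76.25, so it lies inside.
All remaining points lie in this disk, and no smaller disk contains both endpoints, so this is the minimum enclosing circle.

76.25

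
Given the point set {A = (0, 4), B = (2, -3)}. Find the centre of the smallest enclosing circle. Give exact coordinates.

(1, 0.5)

The smallest circle enclosing two points has them as diameter endpoints.
Centre = midpoint = (1, 0.5); r² = |AB|²/4 = 53/4 = 13.25.
Centre = (1, 0.5).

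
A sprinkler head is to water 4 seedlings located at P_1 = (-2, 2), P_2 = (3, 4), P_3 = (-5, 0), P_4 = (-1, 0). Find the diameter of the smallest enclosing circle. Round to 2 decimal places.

8.94

A smallest enclosing disk is always determined by at most three of the input points on its boundary.
The farthest pair is P_2–P_3 with squared distance 80. The circle on this segment as diameter has centre (-1, 2) and r² = 80/4 = 20.
Check P_1: distance² to centre = 1 ≤ 20, so it lies inside.
All remaining points lie in this disk, and no smaller disk contains both endpoints, so this is the minimum enclosing circle.
Diameter = 2r = 2√20 ≈ 8.94.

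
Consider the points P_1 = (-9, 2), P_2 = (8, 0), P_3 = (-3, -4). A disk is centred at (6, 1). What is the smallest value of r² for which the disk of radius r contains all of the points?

226

The required radius is the distance from (6, 1) to the farthest point.
Squared distances: 226, 5, 106.
Maximum is 226, attained at P_1.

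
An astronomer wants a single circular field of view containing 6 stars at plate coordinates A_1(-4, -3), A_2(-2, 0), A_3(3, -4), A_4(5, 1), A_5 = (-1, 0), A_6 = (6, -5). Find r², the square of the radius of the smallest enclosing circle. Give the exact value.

The minimum enclosing circle is determined by three boundary points: A_1, A_4, A_6.
Their circumcentre is (73/58, -157/58) with r² = 46657/1682.
The farthest remaining point A_2 is at distance² 30185/1682 ≤ 46657/1682.

46657/1682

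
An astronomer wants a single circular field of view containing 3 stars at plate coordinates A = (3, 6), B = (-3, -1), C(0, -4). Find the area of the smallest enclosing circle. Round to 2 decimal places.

85.61

Side lengths²: AB² = 85, AC² = 109, BC² = 18.
Since AC² = 109 ≥ 85 + 18 = 103, the angle opposite AC is not acute, so the smallest enclosing circle has AC as diameter.
Centre = midpoint of AC = (1.5, 1), r² = 109/4 = 27.25.
Area = π·r² = π·27.25 ≈ 85.61.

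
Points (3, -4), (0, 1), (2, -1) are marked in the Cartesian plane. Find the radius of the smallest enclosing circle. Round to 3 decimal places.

2.915

Call the three points A, B, C in the order given.
Side lengths²: AB² = 34, AC² = 10, BC² = 8.
Since AB² = 34 ≥ 10 + 8 = 18, the angle opposite AB is not acute, so the smallest enclosing circle has AB as diameter.
Centre = midpoint of AB = (1.5, -1.5), r² = 34/4 = 8.5.
r = √(8.5) ≈ 2.915.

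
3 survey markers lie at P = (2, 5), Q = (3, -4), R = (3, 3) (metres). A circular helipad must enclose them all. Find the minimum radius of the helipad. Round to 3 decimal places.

4.528

Side lengths²: PQ² = 82, PR² = 5, QR² = 49.
Since PQ² = 82 ≥ 49 + 5 = 54, the angle opposite PQ is not acute, so the smallest enclosing circle has PQ as diameter.
Centre = midpoint of PQ = (2.5, 0.5), r² = 82/4 = 20.5.
r = √(20.5) ≈ 4.528.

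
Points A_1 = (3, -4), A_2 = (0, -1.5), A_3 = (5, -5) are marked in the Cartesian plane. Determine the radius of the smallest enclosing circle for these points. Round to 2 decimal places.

3.05

Side lengths²: A_1A_2² = 15.25, A_1A_3² = 5, A_2A_3² = 37.25.
Since A_2A_3² = 37.25 ≥ 15.25 + 5 = 20.25, the angle opposite A_2A_3 is not acute, so the smallest enclosing circle has A_2A_3 as diameter.
Centre = midpoint of A_2A_3 = (2.5, -3.25), r² = 37.25/4 = 9.3125.
r = √(9.3125) ≈ 3.05.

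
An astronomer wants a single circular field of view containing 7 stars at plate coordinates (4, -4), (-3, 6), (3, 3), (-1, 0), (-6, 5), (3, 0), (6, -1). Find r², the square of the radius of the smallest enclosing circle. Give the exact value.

45.95703125

A smallest enclosing disk is always determined by at most three of the input points on its boundary.
The minimum enclosing circle is determined by three boundary points: (4, -4), (-6, 5), (6, -1).
Their circumcentre is (-0.4375, 1.125) with r² = 45.95703125.
The farthest remaining point (-3, 6) is at distance² 30.33203125 ≤ 45.95703125.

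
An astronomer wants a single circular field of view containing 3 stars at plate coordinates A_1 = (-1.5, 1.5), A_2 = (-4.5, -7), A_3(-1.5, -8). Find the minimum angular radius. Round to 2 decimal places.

Side lengths²: A_1A_2² = 81.25, A_1A_3² = 90.25, A_2A_3² = 10.
Since A_1A_3² = 90.25 < 81.25 + 10 = 91.25, the triangle is acute, so the smallest enclosing circle is the circumcircle.
Circumcentre = (-19/12, -3.25), r² = 1625/72.
r = √(1625/72) ≈ 4.75.

4.75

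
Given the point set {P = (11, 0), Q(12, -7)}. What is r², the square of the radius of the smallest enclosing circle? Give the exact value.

The smallest circle enclosing two points has them as diameter endpoints.
Centre = midpoint = (11.5, -3.5); r² = |PQ|²/4 = 50/4 = 12.5.

12.5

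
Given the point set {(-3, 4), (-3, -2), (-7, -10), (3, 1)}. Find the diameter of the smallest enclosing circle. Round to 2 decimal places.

15.13

The minimum enclosing circle of a finite set is fixed by two of the points (as a diameter) or three (as a circumcircle).
The minimum enclosing circle is determined by three boundary points: (-3, 4), (-7, -10), (3, 1).
Their circumcentre is (-3.03125, -3.5625) with r² = 57.1923828125.
The farthest remaining point (-3, -2) is at distance² 2.4423828125 ≤ 57.1923828125.
Diameter = 2r = 2√(57.1923828125) ≈ 15.13.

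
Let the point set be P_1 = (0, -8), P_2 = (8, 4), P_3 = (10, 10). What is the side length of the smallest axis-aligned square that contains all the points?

18

The bounding box has width 10 and height 18.
An axis-aligned square enclosing the set must have side ≥ max(width, height).
So the minimum side is max(10, 18) = 18.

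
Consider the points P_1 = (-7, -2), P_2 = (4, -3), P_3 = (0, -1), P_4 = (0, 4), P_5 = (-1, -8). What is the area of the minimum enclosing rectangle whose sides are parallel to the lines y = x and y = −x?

In coordinates u = x + y, v = x − y the rectangle is axis-aligned; the map (x,y)→(u,v) scales areas by 2.
u-values: -9, 1, -1, 4, -9; range = 4 − (-9) = 13.
v-values: -5, 7, 1, -4, 7; range = 7 − (-5) = 12.
Area = (13 × 12) / 2 = 78.

78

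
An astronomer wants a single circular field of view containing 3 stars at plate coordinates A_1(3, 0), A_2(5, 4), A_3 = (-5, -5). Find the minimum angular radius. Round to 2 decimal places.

Side lengths²: A_1A_2² = 20, A_1A_3² = 89, A_2A_3² = 181.
Since A_2A_3² = 181 ≥ 89 + 20 = 109, the angle opposite A_2A_3 is not acute, so the smallest enclosing circle has A_2A_3 as diameter.
Centre = midpoint of A_2A_3 = (0, -0.5), r² = 181/4 = 45.25.
r = √(45.25) ≈ 6.73.

6.73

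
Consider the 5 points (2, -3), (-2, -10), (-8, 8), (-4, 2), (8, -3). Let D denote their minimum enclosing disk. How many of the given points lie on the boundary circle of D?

The minimum enclosing circle of a finite set is fixed by two of the points (as a diameter) or three (as a circumcircle).
The minimum enclosing circle is determined by three boundary points: (-2, -10), (-8, 8), (8, -3).
Their circumcentre is (-121/74, 9/74) with r² = 280865/2738.
The farthest remaining point (2, -3) is at distance² 62861/2738 ≤ 280865/2738.
The points at distance exactly r from the centre are (-2, -10), (-8, 8), (8, -3) — 3 points.

3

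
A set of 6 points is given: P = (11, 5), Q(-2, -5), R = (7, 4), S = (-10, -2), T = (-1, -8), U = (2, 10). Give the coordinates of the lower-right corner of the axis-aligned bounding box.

(11, -8)

x-range [-10, 11], y-range [-8, 10].
The lower-right corner is (11, -8).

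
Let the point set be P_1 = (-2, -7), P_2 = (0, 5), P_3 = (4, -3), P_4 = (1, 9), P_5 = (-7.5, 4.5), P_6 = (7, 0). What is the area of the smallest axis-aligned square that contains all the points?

256

The bounding box has width 14.5 and height 16.
An axis-aligned square enclosing the set must have side ≥ max(width, height).
So the minimum side is max(14.5, 16) = 16.
Area = 16² = 256.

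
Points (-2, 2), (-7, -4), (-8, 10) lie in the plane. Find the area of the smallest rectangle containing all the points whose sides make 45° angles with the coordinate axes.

In coordinates u = x + y, v = x − y the rectangle is axis-aligned; the map (x,y)→(u,v) scales areas by 2.
u-values: 0, -11, 2; range = 2 − (-11) = 13.
v-values: -4, -3, -18; range = -3 − (-18) = 15.
Area = (13 × 15) / 2 = 97.5.

97.5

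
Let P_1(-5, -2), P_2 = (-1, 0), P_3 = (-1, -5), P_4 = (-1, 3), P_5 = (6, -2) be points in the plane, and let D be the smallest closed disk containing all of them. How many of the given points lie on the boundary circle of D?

The minimum enclosing circle of a finite set is fixed by two of the points (as a diameter) or three (as a circumcircle).
The farthest pair is P_1–P_5 with squared distance 121. The circle on this segment as diameter has centre (0.5, -2) and r² = 121/4 = 30.25.
Check P_2: distance² to centre = 6.25 ≤ 30.25, so it lies inside.
All remaining points lie in this disk, and no smaller disk contains both endpoints, so this is the minimum enclosing circle.
The points at distance exactly r from the centre are P_1, P_5 — 2 points.

2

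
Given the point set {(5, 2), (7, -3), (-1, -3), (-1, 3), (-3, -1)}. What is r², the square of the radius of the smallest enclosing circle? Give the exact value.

The minimum enclosing circle is determined by three boundary points: (7, -3), (-1, 3), (-3, -1).
Their circumcentre is (24/11, -12/11) with r² = 3250/121.
The farthest remaining point (5, 2) is at distance² 2117/121 ≤ 3250/121.

3250/121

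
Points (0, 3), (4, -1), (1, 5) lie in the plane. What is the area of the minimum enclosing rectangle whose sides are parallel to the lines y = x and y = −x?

In coordinates u = x + y, v = x − y the rectangle is axis-aligned; the map (x,y)→(u,v) scales areas by 2.
u-values: 3, 3, 6; range = 6 − 3 = 3.
v-values: -3, 5, -4; range = 5 − (-4) = 9.
Area = (3 × 9) / 2 = 13.5.

13.5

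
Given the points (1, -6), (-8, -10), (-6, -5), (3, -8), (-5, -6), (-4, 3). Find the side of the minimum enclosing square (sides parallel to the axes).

The bounding box has width 11 and height 13.
An axis-aligned square enclosing the set must have side ≥ max(width, height).
So the minimum side is max(11, 13) = 13.

13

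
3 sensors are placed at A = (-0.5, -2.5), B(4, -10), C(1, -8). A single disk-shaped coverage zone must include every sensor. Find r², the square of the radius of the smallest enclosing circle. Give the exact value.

Side lengths²: AB² = 76.5, AC² = 32.5, BC² = 13.
Since AB² = 76.5 ≥ 32.5 + 13 = 45.5, the angle opposite AB is not acute, so the smallest enclosing circle has AB as diameter.
Centre = midpoint of AB = (1.75, -6.25), r² = 76.5/4 = 19.125.

19.125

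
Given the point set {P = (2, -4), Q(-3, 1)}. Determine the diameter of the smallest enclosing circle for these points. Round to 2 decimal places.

The smallest circle enclosing two points has them as diameter endpoints.
Centre = midpoint = (-0.5, -1.5); r² = |PQ|²/4 = 50/4 = 12.5.
Diameter = 2r = 2√(12.5) ≈ 7.07.

7.07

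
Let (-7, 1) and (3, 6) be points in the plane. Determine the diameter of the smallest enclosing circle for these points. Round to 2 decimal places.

11.18

The smallest circle enclosing two points has them as diameter endpoints.
Centre = midpoint = (-2, 3.5); r² = |(-7, 1)−(3, 6)|²/4 = 125/4 = 31.25.
Diameter = 2r = 2√(31.25) ≈ 11.18.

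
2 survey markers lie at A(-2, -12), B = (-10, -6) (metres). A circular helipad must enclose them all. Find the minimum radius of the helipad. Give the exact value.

5

The smallest circle enclosing two points has them as diameter endpoints.
Centre = midpoint = (-6, -9); r² = |AB|²/4 = 100/4 = 25.
r = √25 = 5.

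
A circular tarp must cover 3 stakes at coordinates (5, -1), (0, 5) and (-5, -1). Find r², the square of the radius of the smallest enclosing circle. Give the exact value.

Call the three points A, B, C in the order given.
Side lengths²: AB² = 61, AC² = 100, BC² = 61.
Since AC² = 100 < 61 + 61 = 122, the triangle is acute, so the smallest enclosing circle is the circumcircle.
Circumcentre = (0, -1/12), r² = 3721/144.

3721/144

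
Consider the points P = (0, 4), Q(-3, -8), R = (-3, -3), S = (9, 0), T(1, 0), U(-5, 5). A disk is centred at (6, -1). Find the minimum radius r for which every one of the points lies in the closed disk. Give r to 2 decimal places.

12.53

The required radius is the distance from (6, -1) to the farthest point.
Squared distances: 61, 130, 85, 10, 26, 157.
Maximum is 157, attained at U.
r = √157 ≈ 12.53.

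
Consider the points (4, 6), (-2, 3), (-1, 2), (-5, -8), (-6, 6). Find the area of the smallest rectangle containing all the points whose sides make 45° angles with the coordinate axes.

In coordinates u = x + y, v = x − y the rectangle is axis-aligned; the map (x,y)→(u,v) scales areas by 2.
u-values: 10, 1, 1, -13, 0; range = 10 − (-13) = 23.
v-values: -2, -5, -3, 3, -12; range = 3 − (-12) = 15.
Area = (23 × 15) / 2 = 172.5.

172.5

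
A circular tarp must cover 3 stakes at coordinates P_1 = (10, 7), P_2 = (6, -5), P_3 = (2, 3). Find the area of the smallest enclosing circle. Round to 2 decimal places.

Side lengths²: P_1P_2² = 160, P_1P_3² = 80, P_2P_3² = 80.
Since P_1P_2² = 160 ≥ 80 + 80 = 160, the angle opposite P_1P_2 is not acute, so the smallest enclosing circle has P_1P_2 as diameter.
Centre = midpoint of P_1P_2 = (8, 1), r² = 160/4 = 40.
Area = π·r² = π·40 ≈ 125.66.

125.66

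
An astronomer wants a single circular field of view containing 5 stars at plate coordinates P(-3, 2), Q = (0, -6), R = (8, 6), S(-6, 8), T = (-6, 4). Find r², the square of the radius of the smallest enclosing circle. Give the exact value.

The minimum enclosing circle is determined by three boundary points: Q, R, S.
Their circumcentre is (8/23, 56/23) with r² = 37700/529.
The farthest remaining point T is at distance² 22612/529 ≤ 37700/529.

37700/529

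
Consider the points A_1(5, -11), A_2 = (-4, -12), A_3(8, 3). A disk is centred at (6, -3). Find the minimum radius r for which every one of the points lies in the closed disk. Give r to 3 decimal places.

13.454

The required radius is the distance from (6, -3) to the farthest point.
Squared distances: 65, 181, 40.
Maximum is 181, attained at A_2.
r = √181 ≈ 13.454.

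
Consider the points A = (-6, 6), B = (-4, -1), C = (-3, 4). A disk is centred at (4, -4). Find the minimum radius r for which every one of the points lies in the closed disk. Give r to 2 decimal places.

14.14

The required radius is the distance from (4, -4) to the farthest point.
Squared distances: 200, 73, 113.
Maximum is 200, attained at A.
r = √200 ≈ 14.14.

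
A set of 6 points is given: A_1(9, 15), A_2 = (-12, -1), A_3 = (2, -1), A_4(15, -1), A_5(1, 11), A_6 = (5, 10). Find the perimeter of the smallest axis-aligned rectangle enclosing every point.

86

Width = max x − min x = 15 − (-12) = 27.
Height = max y − min y = 15 − (-1) = 16.
Perimeter = 2(27 + 16) = 86.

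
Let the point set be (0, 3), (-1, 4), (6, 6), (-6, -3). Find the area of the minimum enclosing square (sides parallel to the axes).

144

The bounding box has width 12 and height 9.
An axis-aligned square enclosing the set must have side ≥ max(width, height).
So the minimum side is max(12, 9) = 12.
Area = 12² = 144.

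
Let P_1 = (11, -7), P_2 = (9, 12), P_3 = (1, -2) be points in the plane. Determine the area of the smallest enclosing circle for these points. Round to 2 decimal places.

287.56

Side lengths²: P_1P_2² = 365, P_1P_3² = 125, P_2P_3² = 260.
Since P_1P_2² = 365 < 260 + 125 = 385, the triangle is acute, so the smallest enclosing circle is the circumcircle.
Circumcentre = (341/36, 22/9), r² = 118625/1296.
Area = π·r² = π·118625/1296 ≈ 287.56.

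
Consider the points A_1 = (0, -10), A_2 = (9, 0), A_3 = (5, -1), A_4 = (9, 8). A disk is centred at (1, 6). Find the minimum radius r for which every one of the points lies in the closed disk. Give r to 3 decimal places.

The required radius is the distance from (1, 6) to the farthest point.
Squared distances: 257, 100, 65, 68.
Maximum is 257, attained at A_1.
r = √257 ≈ 16.031.

16.031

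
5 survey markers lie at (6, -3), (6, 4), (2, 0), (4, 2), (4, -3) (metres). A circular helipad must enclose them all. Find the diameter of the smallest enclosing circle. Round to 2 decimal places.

7.28

The minimum enclosing circle of a finite set is fixed by two of the points (as a diameter) or three (as a circumcircle).
The farthest pair is (6, 4)–(4, -3) with squared distance 53. The circle on this segment as diameter has centre (5, 0.5) and r² = 53/4 = 13.25.
Check (6, -3): distance² to centre = 13.25 ≤ 13.25, so it lies inside.
All remaining points lie in this disk, and no smaller disk contains both endpoints, so this is the minimum enclosing circle.
Diameter = 2r = 2√(13.25) ≈ 7.28.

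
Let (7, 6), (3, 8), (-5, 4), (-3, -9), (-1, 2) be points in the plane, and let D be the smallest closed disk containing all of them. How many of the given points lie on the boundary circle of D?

3

A smallest enclosing disk is always determined by at most three of the input points on its boundary.
The minimum enclosing circle is determined by three boundary points: (7, 6), (3, 8), (-3, -9).
Their circumcentre is (1.0625, -0.875) with r² = 82.51953125.
The farthest remaining point (-5, 4) is at distance² 60.51953125 ≤ 82.51953125.
The points at distance exactly r from the centre are (7, 6), (3, 8), (-3, -9) — 3 points.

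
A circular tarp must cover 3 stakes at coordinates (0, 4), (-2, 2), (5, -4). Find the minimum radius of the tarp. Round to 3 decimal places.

Call the three points A, B, C in the order given.
Side lengths²: AB² = 8, AC² = 89, BC² = 85.
Since AC² = 89 < 85 + 8 = 93, the triangle is acute, so the smallest enclosing circle is the circumcircle.
Circumcentre = (57/26, -5/26), r² = 7565/338.
r = √(7565/338) ≈ 4.731.

4.731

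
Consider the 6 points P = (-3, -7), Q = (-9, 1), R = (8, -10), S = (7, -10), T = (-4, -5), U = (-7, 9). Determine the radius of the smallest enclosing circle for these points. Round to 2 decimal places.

The minimum enclosing circle of a finite set is fixed by two of the points (as a diameter) or three (as a circumcircle).
The farthest pair is R–U with squared distance 586. The circle on this segment as diameter has centre (0.5, -0.5) and r² = 586/4 = 146.5.
Check P: distance² to centre = 54.5 ≤ 146.5, so it lies inside.
All remaining points lie in this disk, and no smaller disk contains both endpoints, so this is the minimum enclosing circle.
r = √(146.5) ≈ 12.10.

12.10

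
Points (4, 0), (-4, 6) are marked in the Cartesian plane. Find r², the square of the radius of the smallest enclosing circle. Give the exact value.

25

The smallest circle enclosing two points has them as diameter endpoints.
Centre = midpoint = (0, 3); r² = |(4, 0)−(-4, 6)|²/4 = 100/4 = 25.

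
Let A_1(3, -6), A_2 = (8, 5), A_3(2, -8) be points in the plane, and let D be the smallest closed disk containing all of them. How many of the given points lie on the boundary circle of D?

Side lengths²: A_1A_2² = 146, A_1A_3² = 5, A_2A_3² = 205.
Since A_2A_3² = 205 ≥ 146 + 5 = 151, the angle opposite A_2A_3 is not acute, so the smallest enclosing circle has A_2A_3 as diameter.
Centre = midpoint of A_2A_3 = (5, -1.5), r² = 205/4 = 51.25.
The points at distance exactly r from the centre are A_2, A_3 — 2 points.

2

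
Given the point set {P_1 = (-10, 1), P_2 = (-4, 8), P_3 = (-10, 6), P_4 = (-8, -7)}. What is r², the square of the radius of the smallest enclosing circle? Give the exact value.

A smallest enclosing disk is always determined by at most three of the input points on its boundary.
The farthest pair is P_2–P_4 with squared distance 241. The circle on this segment as diameter has centre (-6, 0.5) and r² = 241/4 = 60.25.
Check P_1: distance² to centre = 16.25 ≤ 60.25, so it lies inside.
All remaining points lie in this disk, and no smaller disk contains both endpoints, so this is the minimum enclosing circle.

60.25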